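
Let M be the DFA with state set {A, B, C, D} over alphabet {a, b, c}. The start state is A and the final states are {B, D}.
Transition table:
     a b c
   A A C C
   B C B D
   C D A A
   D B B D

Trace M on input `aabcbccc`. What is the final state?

A

A --a--> A
A --a--> A
A --b--> C
C --c--> A
A --b--> C
C --c--> A
A --c--> C
C --c--> A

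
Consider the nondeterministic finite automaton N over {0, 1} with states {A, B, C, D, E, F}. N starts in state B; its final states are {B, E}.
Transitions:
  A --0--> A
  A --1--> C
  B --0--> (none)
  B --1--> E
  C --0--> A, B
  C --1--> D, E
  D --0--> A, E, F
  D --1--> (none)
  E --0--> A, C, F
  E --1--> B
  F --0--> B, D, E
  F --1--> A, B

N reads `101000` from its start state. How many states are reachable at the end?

6

Start: {B}
read 1: {E}
read 0: {A, C, F}
read 1: {A, B, C, D, E}
read 0: {A, B, C, E, F}
read 0: {A, B, C, D, E, F}
read 0: {A, B, C, D, E, F}
Final reachable set {A, B, C, D, E, F} has 6 states.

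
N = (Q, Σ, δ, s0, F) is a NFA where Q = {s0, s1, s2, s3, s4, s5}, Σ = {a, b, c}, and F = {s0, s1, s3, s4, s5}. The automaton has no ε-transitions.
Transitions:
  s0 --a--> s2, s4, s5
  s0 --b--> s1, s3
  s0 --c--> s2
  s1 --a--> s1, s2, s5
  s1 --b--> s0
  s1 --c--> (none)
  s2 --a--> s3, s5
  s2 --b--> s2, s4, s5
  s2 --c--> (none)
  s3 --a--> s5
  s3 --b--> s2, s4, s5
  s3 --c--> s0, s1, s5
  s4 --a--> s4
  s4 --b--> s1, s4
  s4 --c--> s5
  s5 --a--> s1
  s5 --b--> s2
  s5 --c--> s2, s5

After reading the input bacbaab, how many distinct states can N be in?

5

Start: {s0}
read b: {s1, s3}
read a: {s1, s2, s5}
read c: {s2, s5}
read b: {s2, s4, s5}
read a: {s1, s3, s4, s5}
read a: {s1, s2, s4, s5}
read b: {s0, s1, s2, s4, s5}
Final reachable set {s0, s1, s2, s4, s5} has 5 states.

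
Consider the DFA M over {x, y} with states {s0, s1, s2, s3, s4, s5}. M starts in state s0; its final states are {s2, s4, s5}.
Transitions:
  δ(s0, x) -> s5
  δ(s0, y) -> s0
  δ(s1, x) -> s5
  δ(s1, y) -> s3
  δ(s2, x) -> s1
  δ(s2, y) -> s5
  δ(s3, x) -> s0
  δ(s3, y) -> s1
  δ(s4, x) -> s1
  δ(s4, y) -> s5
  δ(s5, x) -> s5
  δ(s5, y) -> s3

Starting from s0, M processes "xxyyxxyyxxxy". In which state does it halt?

s3

s0 --x--> s5
s5 --x--> s5
s5 --y--> s3
s3 --y--> s1
s1 --x--> s5
s5 --x--> s5
s5 --y--> s3
s3 --y--> s1
s1 --x--> s5
s5 --x--> s5
s5 --x--> s5
s5 --y--> s3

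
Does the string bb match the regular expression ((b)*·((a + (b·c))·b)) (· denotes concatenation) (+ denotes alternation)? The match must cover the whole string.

No split of bb into u·v has (b)* matching u and ((a+(b·c))·b) matching v.

no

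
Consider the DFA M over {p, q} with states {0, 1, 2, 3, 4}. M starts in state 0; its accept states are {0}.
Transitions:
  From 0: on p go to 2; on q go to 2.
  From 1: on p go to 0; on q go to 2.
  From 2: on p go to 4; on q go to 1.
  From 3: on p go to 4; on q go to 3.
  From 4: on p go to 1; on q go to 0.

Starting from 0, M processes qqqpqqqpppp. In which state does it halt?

0 --q--> 2
2 --q--> 1
1 --q--> 2
2 --p--> 4
4 --q--> 0
0 --q--> 2
2 --q--> 1
1 --p--> 0
0 --p--> 2
2 --p--> 4
4 --p--> 1

1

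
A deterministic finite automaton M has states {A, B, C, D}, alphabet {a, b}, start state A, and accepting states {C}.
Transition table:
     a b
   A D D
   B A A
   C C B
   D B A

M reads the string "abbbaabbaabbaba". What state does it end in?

A --a--> D
D --b--> A
A --b--> D
D --b--> A
A --a--> D
D --a--> B
B --b--> A
A --b--> D
D --a--> B
B --a--> A
A --b--> D
D --b--> A
A --a--> D
D --b--> A
A --a--> D

D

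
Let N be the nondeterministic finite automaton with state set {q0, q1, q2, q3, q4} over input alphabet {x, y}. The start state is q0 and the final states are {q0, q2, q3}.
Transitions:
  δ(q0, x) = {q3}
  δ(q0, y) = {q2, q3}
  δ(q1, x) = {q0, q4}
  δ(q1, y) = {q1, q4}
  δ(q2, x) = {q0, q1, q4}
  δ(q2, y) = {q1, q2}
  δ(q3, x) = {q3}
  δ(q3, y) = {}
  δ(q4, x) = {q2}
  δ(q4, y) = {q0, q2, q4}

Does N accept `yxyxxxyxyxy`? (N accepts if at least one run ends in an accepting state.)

accepted

Start: {q0}
read y: {q2, q3}
read x: {q0, q1, q3, q4}
read y: {q0, q1, q2, q3, q4}
read x: {q0, q1, q2, q3, q4}
read x: {q0, q1, q2, q3, q4}
read x: {q0, q1, q2, q3, q4}
read y: {q0, q1, q2, q3, q4}
read x: {q0, q1, q2, q3, q4}
read y: {q0, q1, q2, q3, q4}
read x: {q0, q1, q2, q3, q4}
read y: {q0, q1, q2, q3, q4}
Reachable ∩ accepting = {q0, q2, q3} — nonempty.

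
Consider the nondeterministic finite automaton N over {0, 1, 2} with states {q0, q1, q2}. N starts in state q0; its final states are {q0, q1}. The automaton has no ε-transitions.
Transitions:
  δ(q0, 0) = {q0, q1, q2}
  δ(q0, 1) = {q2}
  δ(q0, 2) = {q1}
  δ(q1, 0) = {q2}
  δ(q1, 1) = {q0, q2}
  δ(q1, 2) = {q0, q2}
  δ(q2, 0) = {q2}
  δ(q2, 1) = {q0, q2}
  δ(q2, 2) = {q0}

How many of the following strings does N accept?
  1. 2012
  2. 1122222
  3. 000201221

2012: accepted
1122222: accepted
000201221: accepted

3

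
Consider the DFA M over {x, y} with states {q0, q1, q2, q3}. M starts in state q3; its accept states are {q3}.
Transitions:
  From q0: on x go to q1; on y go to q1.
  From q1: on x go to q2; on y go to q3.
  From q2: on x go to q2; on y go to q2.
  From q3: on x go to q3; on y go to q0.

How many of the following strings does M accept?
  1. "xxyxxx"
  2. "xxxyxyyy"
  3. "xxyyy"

1

"xxyxxx": rejected
"xxxyxyyy": rejected
"xxyyy": accepted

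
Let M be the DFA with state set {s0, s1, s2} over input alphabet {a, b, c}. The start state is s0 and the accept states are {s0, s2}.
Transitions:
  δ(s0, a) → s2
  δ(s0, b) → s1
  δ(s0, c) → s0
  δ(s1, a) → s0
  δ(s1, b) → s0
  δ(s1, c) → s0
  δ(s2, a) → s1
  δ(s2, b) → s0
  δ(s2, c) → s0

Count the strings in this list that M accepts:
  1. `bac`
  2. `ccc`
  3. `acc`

`bac`: accepted
`ccc`: accepted
`acc`: accepted

3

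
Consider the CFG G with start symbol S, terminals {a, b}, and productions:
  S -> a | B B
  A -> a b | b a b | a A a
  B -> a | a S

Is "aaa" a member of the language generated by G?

yes

S ⇒ BB ⇒ aSB ⇒ aaB ⇒ aaa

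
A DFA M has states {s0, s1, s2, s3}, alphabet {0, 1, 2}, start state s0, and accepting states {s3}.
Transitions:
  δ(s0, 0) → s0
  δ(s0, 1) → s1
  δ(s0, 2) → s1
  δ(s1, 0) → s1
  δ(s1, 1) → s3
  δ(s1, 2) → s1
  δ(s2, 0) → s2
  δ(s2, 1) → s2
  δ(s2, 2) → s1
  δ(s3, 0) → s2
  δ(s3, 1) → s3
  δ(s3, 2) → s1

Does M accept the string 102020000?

s0 --1--> s1
s1 --0--> s1
s1 --2--> s1
s1 --0--> s1
s1 --2--> s1
s1 --0--> s1
s1 --0--> s1
s1 --0--> s1
s1 --0--> s1
End in state s1, which is not an accepting state.

rejected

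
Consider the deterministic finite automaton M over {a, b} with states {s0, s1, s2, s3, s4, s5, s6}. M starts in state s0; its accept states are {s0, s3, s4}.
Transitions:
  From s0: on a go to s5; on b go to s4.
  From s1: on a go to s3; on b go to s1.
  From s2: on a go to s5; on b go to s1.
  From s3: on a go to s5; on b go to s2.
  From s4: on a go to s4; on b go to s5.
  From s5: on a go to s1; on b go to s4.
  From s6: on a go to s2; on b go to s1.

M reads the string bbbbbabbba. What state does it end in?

s1

s0 --b--> s4
s4 --b--> s5
s5 --b--> s4
s4 --b--> s5
s5 --b--> s4
s4 --a--> s4
s4 --b--> s5
s5 --b--> s4
s4 --b--> s5
s5 --a--> s1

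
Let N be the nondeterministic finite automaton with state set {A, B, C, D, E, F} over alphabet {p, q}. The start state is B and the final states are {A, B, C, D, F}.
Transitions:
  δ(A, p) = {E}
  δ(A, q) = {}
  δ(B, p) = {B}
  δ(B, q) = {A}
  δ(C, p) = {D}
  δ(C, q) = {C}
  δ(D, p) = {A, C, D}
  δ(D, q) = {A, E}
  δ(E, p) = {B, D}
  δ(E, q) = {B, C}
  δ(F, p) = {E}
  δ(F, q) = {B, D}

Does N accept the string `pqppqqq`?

accepted

Start: {B}
read p: {B}
read q: {A}
read p: {E}
read p: {B, D}
read q: {A, E}
read q: {B, C}
read q: {A, C}
Reachable ∩ accepting = {A, C} — nonempty.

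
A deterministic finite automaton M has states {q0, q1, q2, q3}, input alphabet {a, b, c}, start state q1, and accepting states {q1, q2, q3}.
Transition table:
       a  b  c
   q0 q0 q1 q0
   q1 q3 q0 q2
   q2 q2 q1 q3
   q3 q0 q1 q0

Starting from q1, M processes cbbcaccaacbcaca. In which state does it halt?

q0

q1 --c--> q2
q2 --b--> q1
q1 --b--> q0
q0 --c--> q0
q0 --a--> q0
q0 --c--> q0
q0 --c--> q0
q0 --a--> q0
q0 --a--> q0
q0 --c--> q0
q0 --b--> q1
q1 --c--> q2
q2 --a--> q2
q2 --c--> q3
q3 --a--> q0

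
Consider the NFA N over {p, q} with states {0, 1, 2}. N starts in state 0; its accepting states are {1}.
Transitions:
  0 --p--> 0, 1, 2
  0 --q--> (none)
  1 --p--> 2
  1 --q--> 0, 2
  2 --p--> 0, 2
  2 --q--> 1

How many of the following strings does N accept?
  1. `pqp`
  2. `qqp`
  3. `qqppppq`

1

`pqp`: accepted
`qqp`: rejected
`qqppppq`: rejected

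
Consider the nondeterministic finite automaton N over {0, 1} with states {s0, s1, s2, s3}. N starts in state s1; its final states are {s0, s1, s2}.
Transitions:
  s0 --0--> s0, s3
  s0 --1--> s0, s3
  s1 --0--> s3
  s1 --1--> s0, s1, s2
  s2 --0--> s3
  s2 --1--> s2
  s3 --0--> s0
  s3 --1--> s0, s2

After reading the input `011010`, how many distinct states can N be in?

Start: {s1}
read 0: {s3}
read 1: {s0, s2}
read 1: {s0, s2, s3}
read 0: {s0, s3}
read 1: {s0, s2, s3}
read 0: {s0, s3}
Final reachable set {s0, s3} has 2 states.

2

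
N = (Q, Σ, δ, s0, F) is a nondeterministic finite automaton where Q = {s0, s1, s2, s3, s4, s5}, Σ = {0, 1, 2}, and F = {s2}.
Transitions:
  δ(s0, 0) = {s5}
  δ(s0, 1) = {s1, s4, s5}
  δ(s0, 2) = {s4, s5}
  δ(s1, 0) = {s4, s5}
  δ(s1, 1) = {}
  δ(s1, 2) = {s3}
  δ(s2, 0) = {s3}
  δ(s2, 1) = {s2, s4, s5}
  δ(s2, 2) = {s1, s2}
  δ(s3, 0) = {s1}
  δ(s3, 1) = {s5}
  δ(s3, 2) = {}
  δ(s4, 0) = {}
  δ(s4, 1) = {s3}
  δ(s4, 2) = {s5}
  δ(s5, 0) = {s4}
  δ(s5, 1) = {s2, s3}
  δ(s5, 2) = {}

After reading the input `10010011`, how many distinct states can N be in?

3

Start: {s0}
read 1: {s1, s4, s5}
read 0: {s4, s5}
read 0: {s4}
read 1: {s3}
read 0: {s1}
read 0: {s4, s5}
read 1: {s2, s3}
read 1: {s2, s4, s5}
Final reachable set {s2, s4, s5} has 3 states.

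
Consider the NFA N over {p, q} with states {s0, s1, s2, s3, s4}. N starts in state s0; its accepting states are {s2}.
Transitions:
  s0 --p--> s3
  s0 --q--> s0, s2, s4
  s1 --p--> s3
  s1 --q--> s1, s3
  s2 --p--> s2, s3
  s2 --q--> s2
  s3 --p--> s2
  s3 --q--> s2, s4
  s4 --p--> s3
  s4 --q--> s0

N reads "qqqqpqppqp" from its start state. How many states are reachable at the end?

2

Start: {s0}
read q: {s0, s2, s4}
read q: {s0, s2, s4}
read q: {s0, s2, s4}
read q: {s0, s2, s4}
read p: {s2, s3}
read q: {s2, s4}
read p: {s2, s3}
read p: {s2, s3}
read q: {s2, s4}
read p: {s2, s3}
Final reachable set {s2, s3} has 2 states.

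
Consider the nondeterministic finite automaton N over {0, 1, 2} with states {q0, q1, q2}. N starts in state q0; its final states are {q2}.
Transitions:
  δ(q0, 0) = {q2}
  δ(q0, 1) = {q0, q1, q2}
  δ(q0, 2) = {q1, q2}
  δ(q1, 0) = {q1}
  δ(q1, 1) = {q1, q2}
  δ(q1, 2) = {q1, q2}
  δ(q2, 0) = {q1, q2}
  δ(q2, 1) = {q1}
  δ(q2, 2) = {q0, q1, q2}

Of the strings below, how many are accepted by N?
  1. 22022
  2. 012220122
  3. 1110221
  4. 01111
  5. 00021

22022: accepted
012220122: accepted
1110221: accepted
01111: accepted
00021: accepted

5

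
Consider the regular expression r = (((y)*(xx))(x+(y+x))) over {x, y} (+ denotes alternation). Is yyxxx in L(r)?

Split as yyxx·x: ((y)*(xx)) matches yyxx and (x+(y+x)) matches x.

yes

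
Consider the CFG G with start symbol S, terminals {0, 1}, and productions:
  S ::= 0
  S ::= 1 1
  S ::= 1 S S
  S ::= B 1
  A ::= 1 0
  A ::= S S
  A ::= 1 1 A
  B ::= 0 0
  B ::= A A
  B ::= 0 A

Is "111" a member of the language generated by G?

no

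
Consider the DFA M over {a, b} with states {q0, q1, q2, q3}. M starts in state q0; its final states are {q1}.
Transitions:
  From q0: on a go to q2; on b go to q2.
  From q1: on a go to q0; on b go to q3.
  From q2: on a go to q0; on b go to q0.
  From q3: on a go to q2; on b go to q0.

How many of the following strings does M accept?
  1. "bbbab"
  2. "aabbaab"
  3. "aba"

"bbbab": rejected
"aabbaab": rejected
"aba": rejected

0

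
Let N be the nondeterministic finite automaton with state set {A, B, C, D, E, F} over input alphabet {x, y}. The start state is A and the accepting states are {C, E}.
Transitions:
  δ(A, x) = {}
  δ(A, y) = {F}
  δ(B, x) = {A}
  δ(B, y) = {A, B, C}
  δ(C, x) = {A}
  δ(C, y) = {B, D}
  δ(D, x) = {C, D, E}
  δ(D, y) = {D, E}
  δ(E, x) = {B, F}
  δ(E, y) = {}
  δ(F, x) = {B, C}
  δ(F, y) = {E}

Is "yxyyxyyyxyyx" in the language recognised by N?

accepted

Start: {A}
read y: {F}
read x: {B, C}
read y: {A, B, C, D}
read y: {A, B, C, D, E, F}
read x: {A, B, C, D, E, F}
read y: {A, B, C, D, E, F}
read y: {A, B, C, D, E, F}
read y: {A, B, C, D, E, F}
read x: {A, B, C, D, E, F}
read y: {A, B, C, D, E, F}
read y: {A, B, C, D, E, F}
read x: {A, B, C, D, E, F}
Reachable ∩ accepting = {C, E} — nonempty.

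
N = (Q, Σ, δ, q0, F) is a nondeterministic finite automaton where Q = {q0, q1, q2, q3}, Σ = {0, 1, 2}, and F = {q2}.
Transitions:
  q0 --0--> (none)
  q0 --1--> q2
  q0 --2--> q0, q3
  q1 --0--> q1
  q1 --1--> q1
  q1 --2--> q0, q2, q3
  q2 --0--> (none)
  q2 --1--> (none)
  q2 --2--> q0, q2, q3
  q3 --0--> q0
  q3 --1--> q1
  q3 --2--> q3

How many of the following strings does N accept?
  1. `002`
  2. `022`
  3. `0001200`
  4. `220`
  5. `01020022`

0

`002`: rejected
`022`: rejected
`0001200`: rejected
`220`: rejected
`01020022`: rejected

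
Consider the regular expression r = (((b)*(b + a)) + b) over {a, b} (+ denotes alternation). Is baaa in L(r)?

no

Neither ((b)*(b+a)) nor b matches baaa.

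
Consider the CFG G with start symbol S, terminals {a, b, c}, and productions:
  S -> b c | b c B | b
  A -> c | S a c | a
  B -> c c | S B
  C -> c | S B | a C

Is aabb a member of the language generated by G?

no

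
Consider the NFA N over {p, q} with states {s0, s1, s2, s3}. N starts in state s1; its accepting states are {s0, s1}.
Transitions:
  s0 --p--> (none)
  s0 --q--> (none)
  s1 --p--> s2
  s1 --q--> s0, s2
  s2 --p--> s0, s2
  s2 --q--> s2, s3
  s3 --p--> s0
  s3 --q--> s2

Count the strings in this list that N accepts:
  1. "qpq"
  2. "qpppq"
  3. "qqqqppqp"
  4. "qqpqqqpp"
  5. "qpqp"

3

"qpq": rejected
"qpppq": rejected
"qqqqppqp": accepted
"qqpqqqpp": accepted
"qpqp": accepted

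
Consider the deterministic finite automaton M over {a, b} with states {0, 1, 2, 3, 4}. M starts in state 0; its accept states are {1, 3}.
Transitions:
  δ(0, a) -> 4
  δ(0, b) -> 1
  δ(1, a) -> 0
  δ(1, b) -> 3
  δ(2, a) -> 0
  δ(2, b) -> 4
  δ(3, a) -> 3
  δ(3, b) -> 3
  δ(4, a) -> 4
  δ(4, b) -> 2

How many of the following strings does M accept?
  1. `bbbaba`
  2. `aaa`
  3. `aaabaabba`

1

`bbbaba`: accepted
`aaa`: rejected
`aaabaabba`: rejected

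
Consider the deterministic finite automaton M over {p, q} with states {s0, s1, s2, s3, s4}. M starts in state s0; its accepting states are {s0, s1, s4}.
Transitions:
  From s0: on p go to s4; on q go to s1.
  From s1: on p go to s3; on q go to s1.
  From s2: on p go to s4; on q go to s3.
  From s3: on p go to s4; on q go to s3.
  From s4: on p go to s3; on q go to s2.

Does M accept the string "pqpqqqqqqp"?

s0 --p--> s4
s4 --q--> s2
s2 --p--> s4
s4 --q--> s2
s2 --q--> s3
s3 --q--> s3
s3 --q--> s3
s3 --q--> s3
s3 --q--> s3
s3 --p--> s4
End in state s4, which is an accepting state.

accepted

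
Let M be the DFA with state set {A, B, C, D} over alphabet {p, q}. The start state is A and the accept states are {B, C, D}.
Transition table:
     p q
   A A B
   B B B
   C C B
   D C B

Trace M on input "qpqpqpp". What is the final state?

B

A --q--> B
B --p--> B
B --q--> B
B --p--> B
B --q--> B
B --p--> B
B --p--> B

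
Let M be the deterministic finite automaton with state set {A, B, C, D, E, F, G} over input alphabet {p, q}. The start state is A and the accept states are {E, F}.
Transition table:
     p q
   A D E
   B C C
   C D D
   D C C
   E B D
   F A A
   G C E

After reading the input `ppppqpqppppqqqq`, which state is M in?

A --p--> D
D --p--> C
C --p--> D
D --p--> C
C --q--> D
D --p--> C
C --q--> D
D --p--> C
C --p--> D
D --p--> C
C --p--> D
D --q--> C
C --q--> D
D --q--> C
C --q--> D

D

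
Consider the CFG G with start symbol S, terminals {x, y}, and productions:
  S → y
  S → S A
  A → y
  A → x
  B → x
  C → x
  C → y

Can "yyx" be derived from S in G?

yes

S ⇒ SA ⇒ SAA ⇒ yAA ⇒ yyA ⇒ yyx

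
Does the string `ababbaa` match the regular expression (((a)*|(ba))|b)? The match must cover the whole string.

no

Neither ((a)*|(ba)) nor b matches ababbaa.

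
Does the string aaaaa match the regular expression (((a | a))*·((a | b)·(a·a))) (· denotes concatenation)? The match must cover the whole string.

yes

Split as aa·aaa: ((a|a))* matches aa and ((a|b)·(a·a)) matches aaa.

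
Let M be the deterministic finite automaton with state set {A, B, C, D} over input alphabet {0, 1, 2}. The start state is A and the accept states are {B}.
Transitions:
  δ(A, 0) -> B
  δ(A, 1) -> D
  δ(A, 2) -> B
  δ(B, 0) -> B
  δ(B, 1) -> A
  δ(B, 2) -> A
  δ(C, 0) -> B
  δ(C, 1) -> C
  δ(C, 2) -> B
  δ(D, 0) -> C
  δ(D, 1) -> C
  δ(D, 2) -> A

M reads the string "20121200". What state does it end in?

A --2--> B
B --0--> B
B --1--> A
A --2--> B
B --1--> A
A --2--> B
B --0--> B
B --0--> B

B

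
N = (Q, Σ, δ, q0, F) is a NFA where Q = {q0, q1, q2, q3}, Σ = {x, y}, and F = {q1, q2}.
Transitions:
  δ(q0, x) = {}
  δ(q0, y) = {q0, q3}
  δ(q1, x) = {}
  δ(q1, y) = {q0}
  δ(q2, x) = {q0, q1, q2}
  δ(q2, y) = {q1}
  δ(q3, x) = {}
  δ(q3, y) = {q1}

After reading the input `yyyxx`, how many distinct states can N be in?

0

Start: {q0}
read y: {q0, q3}
read y: {q0, q1, q3}
read y: {q0, q1, q3}
read x: {}
The reachable set is empty and stays empty for the remaining 1 symbol.
Final reachable set {} has 0 states.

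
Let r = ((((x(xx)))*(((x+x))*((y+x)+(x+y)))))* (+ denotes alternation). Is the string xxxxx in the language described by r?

Split into 5 pieces x · x · x · x · x; each matches (((x(xx)))*(((x+x))*((y+x)+(x+y)))).

yes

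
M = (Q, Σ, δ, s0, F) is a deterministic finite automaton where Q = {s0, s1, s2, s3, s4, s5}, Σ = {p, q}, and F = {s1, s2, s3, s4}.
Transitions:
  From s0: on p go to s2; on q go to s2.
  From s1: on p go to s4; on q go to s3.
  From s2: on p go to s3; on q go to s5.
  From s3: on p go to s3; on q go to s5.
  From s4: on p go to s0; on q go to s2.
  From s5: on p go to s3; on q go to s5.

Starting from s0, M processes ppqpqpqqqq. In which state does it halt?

s0 --p--> s2
s2 --p--> s3
s3 --q--> s5
s5 --p--> s3
s3 --q--> s5
s5 --p--> s3
s3 --q--> s5
s5 --q--> s5
s5 --q--> s5
s5 --q--> s5

s5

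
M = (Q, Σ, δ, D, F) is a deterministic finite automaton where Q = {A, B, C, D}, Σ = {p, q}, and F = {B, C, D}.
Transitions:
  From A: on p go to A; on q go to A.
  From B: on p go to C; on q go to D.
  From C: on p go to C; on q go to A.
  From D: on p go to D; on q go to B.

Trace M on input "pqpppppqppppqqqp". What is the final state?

D --p--> D
D --q--> B
B --p--> C
C --p--> C
C --p--> C
C --p--> C
C --p--> C
C --q--> A
A --p--> A
A --p--> A
A --p--> A
A --p--> A
A --q--> A
A --q--> A
A --q--> A
A --p--> A

A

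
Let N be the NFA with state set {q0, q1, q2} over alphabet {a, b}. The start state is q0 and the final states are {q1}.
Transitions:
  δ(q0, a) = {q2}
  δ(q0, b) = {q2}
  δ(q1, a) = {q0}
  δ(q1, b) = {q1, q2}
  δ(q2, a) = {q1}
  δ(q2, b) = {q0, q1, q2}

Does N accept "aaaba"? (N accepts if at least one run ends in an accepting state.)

accepted

Start: {q0}
read a: {q2}
read a: {q1}
read a: {q0}
read b: {q2}
read a: {q1}
Reachable ∩ accepting = {q1} — nonempty.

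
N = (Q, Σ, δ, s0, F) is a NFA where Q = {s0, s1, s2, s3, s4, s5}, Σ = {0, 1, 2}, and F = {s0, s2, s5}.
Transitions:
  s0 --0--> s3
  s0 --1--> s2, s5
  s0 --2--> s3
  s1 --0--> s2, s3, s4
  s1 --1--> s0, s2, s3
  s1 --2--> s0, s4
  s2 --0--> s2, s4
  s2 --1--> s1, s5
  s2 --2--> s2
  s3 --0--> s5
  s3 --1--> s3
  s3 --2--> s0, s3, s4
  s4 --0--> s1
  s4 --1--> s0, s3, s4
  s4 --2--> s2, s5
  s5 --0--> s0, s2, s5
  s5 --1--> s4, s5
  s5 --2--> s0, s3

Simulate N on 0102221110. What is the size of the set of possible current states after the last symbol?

6

Start: {s0}
read 0: {s3}
read 1: {s3}
read 0: {s5}
read 2: {s0, s3}
read 2: {s0, s3, s4}
read 2: {s0, s2, s3, s4, s5}
read 1: {s0, s1, s2, s3, s4, s5}
read 1: {s0, s1, s2, s3, s4, s5}
read 1: {s0, s1, s2, s3, s4, s5}
read 0: {s0, s1, s2, s3, s4, s5}
Final reachable set {s0, s1, s2, s3, s4, s5} has 6 states.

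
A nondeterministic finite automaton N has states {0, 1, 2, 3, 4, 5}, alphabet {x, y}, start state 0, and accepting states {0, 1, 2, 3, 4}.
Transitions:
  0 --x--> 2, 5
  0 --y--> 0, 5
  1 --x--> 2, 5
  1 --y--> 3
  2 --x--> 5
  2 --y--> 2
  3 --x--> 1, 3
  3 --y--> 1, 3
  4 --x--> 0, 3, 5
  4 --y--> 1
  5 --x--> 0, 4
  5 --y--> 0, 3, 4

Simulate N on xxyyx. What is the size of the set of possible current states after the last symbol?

6

Start: {0}
read x: {2, 5}
read x: {0, 4, 5}
read y: {0, 1, 3, 4, 5}
read y: {0, 1, 3, 4, 5}
read x: {0, 1, 2, 3, 4, 5}
Final reachable set {0, 1, 2, 3, 4, 5} has 6 states.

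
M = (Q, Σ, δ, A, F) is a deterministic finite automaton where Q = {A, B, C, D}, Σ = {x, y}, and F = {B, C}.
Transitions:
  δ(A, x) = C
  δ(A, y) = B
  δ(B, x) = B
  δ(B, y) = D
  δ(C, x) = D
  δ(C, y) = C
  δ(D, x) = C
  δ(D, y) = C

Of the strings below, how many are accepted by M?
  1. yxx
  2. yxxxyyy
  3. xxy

yxx: accepted
yxxxyyy: accepted
xxy: accepted

3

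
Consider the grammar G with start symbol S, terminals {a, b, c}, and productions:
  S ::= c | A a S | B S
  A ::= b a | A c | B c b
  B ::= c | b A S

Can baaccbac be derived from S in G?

yes

S ⇒ AaS ⇒ baaS ⇒ baaAaS ⇒ baaBcbaS ⇒ baaccbaS ⇒ baaccbac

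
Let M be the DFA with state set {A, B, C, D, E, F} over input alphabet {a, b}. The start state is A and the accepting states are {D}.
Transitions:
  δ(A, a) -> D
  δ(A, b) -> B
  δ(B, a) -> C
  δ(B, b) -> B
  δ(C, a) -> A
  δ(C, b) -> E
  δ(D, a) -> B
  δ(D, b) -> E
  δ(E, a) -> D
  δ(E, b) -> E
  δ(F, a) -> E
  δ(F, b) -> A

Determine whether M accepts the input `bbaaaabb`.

rejected

A --b--> B
B --b--> B
B --a--> C
C --a--> A
A --a--> D
D --a--> B
B --b--> B
B --b--> B
End in state B, which is not an accepting state.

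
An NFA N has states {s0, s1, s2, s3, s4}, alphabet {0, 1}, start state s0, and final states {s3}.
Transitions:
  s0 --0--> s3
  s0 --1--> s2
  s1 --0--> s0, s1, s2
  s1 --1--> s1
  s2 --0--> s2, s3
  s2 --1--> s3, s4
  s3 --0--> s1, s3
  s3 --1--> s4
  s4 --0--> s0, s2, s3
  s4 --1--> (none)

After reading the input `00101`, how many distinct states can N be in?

4

Start: {s0}
read 0: {s3}
read 0: {s1, s3}
read 1: {s1, s4}
read 0: {s0, s1, s2, s3}
read 1: {s1, s2, s3, s4}
Final reachable set {s1, s2, s3, s4} has 4 states.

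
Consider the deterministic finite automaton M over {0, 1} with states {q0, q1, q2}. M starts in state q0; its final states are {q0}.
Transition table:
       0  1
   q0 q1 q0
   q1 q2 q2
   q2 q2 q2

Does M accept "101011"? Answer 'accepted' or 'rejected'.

q0 --1--> q0
q0 --0--> q1
q1 --1--> q2
q2 --0--> q2
q2 --1--> q2
q2 --1--> q2
End in state q2, which is not an accepting state.

rejected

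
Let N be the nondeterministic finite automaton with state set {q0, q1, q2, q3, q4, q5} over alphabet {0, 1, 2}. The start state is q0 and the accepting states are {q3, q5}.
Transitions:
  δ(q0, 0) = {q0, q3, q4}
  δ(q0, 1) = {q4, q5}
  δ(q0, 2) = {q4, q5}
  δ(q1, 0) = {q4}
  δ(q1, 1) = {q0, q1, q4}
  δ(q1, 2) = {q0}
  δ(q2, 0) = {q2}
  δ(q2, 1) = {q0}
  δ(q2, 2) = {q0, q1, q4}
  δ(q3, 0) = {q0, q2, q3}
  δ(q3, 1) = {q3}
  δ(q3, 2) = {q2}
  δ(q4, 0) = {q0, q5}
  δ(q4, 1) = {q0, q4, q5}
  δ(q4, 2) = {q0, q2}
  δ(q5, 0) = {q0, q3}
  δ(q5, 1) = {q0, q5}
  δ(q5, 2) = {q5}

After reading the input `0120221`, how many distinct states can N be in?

4

Start: {q0}
read 0: {q0, q3, q4}
read 1: {q0, q3, q4, q5}
read 2: {q0, q2, q4, q5}
read 0: {q0, q2, q3, q4, q5}
read 2: {q0, q1, q2, q4, q5}
read 2: {q0, q1, q2, q4, q5}
read 1: {q0, q1, q4, q5}
Final reachable set {q0, q1, q4, q5} has 4 states.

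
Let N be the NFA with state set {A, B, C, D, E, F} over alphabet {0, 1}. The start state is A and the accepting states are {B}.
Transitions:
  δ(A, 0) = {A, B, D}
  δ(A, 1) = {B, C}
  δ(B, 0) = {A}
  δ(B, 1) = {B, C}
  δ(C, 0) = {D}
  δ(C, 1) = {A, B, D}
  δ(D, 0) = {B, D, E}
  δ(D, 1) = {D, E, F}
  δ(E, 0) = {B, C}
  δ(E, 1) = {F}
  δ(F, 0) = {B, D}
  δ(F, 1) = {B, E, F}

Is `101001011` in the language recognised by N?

Start: {A}
read 1: {B, C}
read 0: {A, D}
read 1: {B, C, D, E, F}
read 0: {A, B, C, D, E}
read 0: {A, B, C, D, E}
read 1: {A, B, C, D, E, F}
read 0: {A, B, C, D, E}
read 1: {A, B, C, D, E, F}
read 1: {A, B, C, D, E, F}
Reachable ∩ accepting = {B} — nonempty.

accepted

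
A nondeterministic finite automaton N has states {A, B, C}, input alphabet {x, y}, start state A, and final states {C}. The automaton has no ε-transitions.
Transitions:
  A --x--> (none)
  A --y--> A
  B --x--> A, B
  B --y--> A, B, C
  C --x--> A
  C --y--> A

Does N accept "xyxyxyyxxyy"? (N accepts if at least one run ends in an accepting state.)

Start: {A}
read x: {}
The reachable set is empty and stays empty for the remaining 10 symbols.
Reachable ∩ accepting = {} — empty.

rejected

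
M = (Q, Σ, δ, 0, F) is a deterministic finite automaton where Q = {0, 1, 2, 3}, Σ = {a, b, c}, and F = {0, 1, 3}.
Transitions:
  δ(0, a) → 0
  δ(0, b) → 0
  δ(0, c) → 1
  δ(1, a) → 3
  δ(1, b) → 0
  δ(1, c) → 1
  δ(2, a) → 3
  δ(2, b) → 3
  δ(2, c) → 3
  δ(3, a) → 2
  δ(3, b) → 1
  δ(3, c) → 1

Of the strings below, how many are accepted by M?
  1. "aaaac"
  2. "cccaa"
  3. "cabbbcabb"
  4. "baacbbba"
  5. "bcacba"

4

"aaaac": accepted
"cccaa": rejected
"cabbbcabb": accepted
"baacbbba": accepted
"bcacba": accepted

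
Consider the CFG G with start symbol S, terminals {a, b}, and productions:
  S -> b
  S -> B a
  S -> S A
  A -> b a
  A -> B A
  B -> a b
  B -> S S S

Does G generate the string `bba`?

S ⇒ SA ⇒ bA ⇒ bba

yes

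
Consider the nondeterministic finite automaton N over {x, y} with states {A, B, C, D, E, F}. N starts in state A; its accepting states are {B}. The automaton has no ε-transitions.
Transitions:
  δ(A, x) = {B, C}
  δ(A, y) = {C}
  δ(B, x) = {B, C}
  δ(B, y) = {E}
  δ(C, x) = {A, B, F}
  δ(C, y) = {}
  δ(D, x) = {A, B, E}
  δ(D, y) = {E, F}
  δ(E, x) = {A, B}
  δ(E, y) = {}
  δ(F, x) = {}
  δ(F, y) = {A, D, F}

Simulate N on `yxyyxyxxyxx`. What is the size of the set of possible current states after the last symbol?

4

Start: {A}
read y: {C}
read x: {A, B, F}
read y: {A, C, D, E, F}
read y: {A, C, D, E, F}
read x: {A, B, C, E, F}
read y: {A, C, D, E, F}
read x: {A, B, C, E, F}
read x: {A, B, C, F}
read y: {A, C, D, E, F}
read x: {A, B, C, E, F}
read x: {A, B, C, F}
Final reachable set {A, B, C, F} has 4 states.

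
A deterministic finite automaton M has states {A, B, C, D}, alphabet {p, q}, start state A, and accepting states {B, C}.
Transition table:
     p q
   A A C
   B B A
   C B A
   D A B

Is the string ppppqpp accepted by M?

A --p--> A
A --p--> A
A --p--> A
A --p--> A
A --q--> C
C --p--> B
B --p--> B
End in state B, which is an accepting state.

accepted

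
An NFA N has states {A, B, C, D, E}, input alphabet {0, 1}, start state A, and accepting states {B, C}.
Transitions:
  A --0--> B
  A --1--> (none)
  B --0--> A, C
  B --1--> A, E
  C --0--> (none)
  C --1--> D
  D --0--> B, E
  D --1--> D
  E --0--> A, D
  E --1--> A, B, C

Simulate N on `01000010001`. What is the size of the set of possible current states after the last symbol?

5

Start: {A}
read 0: {B}
read 1: {A, E}
read 0: {A, B, D}
read 0: {A, B, C, E}
read 0: {A, B, C, D}
read 0: {A, B, C, E}
read 1: {A, B, C, D, E}
read 0: {A, B, C, D, E}
read 0: {A, B, C, D, E}
read 0: {A, B, C, D, E}
read 1: {A, B, C, D, E}
Final reachable set {A, B, C, D, E} has 5 states.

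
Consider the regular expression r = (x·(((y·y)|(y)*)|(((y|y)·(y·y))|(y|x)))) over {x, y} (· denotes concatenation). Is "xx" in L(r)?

Split as x·x: x matches x and (((y·y)|(y)*)|(((y|y)·(y·y))|(y|x))) matches x.

yes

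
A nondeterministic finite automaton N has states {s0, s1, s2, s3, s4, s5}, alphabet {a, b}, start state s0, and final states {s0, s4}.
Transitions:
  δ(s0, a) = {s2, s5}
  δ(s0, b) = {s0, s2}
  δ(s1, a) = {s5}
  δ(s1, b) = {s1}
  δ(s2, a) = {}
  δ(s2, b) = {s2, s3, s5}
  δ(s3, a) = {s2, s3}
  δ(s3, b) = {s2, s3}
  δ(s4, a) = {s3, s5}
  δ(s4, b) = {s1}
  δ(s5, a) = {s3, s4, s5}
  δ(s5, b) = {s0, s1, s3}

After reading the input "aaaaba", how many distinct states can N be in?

Start: {s0}
read a: {s2, s5}
read a: {s3, s4, s5}
read a: {s2, s3, s4, s5}
read a: {s2, s3, s4, s5}
read b: {s0, s1, s2, s3, s5}
read a: {s2, s3, s4, s5}
Final reachable set {s2, s3, s4, s5} has 4 states.

4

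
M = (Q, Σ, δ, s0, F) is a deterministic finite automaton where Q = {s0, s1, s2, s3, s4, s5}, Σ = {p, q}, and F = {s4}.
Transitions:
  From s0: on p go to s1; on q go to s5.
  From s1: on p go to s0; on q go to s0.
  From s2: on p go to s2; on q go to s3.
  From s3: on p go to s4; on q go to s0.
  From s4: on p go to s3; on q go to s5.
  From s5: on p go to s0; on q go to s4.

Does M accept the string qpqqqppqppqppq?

rejected

s0 --q--> s5
s5 --p--> s0
s0 --q--> s5
s5 --q--> s4
s4 --q--> s5
s5 --p--> s0
s0 --p--> s1
s1 --q--> s0
s0 --p--> s1
s1 --p--> s0
s0 --q--> s5
s5 --p--> s0
s0 --p--> s1
s1 --q--> s0
End in state s0, which is not an accepting state.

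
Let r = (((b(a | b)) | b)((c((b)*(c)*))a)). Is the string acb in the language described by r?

No split of acb into u·v has ((b(a|b))|b) matching u and ((c((b)*(c)*))a) matching v.

no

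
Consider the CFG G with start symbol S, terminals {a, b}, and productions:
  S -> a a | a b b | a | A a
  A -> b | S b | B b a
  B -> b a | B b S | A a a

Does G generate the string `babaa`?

S ⇒ Aa ⇒ Bbaa ⇒ babaa

yes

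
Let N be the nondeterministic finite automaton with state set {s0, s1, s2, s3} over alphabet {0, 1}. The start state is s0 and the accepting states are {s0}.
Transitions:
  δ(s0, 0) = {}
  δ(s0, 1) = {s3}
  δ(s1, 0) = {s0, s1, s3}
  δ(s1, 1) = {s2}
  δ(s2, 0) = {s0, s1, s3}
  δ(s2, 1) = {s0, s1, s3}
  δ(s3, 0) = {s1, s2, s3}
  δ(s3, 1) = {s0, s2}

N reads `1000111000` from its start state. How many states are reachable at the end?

4

Start: {s0}
read 1: {s3}
read 0: {s1, s2, s3}
read 0: {s0, s1, s2, s3}
read 0: {s0, s1, s2, s3}
read 1: {s0, s1, s2, s3}
read 1: {s0, s1, s2, s3}
read 1: {s0, s1, s2, s3}
read 0: {s0, s1, s2, s3}
read 0: {s0, s1, s2, s3}
read 0: {s0, s1, s2, s3}
Final reachable set {s0, s1, s2, s3} has 4 states.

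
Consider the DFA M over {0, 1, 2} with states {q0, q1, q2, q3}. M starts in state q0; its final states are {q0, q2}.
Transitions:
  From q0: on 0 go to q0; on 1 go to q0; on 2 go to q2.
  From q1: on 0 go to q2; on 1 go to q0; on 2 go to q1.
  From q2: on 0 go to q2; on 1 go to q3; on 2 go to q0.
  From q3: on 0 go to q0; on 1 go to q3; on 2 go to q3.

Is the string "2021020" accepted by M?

accepted

q0 --2--> q2
q2 --0--> q2
q2 --2--> q0
q0 --1--> q0
q0 --0--> q0
q0 --2--> q2
q2 --0--> q2
End in state q2, which is an accepting state.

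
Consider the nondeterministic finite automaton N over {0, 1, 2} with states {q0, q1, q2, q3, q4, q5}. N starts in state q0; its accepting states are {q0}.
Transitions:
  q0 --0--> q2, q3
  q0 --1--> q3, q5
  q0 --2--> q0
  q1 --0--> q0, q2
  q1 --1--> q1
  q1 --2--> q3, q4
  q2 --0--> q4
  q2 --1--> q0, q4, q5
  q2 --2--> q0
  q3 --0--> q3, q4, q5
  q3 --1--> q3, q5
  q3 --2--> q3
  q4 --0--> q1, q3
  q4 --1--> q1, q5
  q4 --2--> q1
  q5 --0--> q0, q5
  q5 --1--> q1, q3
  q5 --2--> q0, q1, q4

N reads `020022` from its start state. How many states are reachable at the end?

4

Start: {q0}
read 0: {q2, q3}
read 2: {q0, q3}
read 0: {q2, q3, q4, q5}
read 0: {q0, q1, q3, q4, q5}
read 2: {q0, q1, q3, q4}
read 2: {q0, q1, q3, q4}
Final reachable set {q0, q1, q3, q4} has 4 states.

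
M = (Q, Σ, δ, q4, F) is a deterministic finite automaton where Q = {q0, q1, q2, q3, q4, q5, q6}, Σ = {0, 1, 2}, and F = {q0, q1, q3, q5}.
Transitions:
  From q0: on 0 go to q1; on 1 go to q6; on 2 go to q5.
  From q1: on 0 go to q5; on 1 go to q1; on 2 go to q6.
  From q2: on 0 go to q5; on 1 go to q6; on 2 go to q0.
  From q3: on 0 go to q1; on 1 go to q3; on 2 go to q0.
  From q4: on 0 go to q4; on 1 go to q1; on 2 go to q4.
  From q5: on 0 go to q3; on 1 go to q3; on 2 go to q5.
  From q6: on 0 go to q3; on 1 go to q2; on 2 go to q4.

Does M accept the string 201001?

accepted

q4 --2--> q4
q4 --0--> q4
q4 --1--> q1
q1 --0--> q5
q5 --0--> q3
q3 --1--> q3
End in state q3, which is an accepting state.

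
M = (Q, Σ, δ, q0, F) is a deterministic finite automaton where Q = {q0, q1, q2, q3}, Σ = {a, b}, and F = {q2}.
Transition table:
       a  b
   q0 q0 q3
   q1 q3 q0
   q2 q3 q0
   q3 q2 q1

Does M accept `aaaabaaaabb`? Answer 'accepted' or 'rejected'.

rejected

q0 --a--> q0
q0 --a--> q0
q0 --a--> q0
q0 --a--> q0
q0 --b--> q3
q3 --a--> q2
q2 --a--> q3
q3 --a--> q2
q2 --a--> q3
q3 --b--> q1
q1 --b--> q0
End in state q0, which is not an accepting state.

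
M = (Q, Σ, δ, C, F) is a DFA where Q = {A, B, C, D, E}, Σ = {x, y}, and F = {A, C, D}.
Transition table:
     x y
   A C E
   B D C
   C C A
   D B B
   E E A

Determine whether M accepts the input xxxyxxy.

C --x--> C
C --x--> C
C --x--> C
C --y--> A
A --x--> C
C --x--> C
C --y--> A
End in state A, which is an accepting state.

accepted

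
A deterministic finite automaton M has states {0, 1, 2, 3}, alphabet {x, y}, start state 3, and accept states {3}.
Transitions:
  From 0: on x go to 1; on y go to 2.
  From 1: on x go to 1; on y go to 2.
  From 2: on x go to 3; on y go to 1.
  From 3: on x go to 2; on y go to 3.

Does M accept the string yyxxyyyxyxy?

3 --y--> 3
3 --y--> 3
3 --x--> 2
2 --x--> 3
3 --y--> 3
3 --y--> 3
3 --y--> 3
3 --x--> 2
2 --y--> 1
1 --x--> 1
1 --y--> 2
End in state 2, which is not an accepting state.

rejected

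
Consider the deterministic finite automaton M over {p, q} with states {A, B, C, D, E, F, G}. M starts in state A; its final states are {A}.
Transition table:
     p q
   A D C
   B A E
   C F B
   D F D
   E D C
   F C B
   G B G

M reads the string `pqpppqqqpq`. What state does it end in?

B

A --p--> D
D --q--> D
D --p--> F
F --p--> C
C --p--> F
F --q--> B
B --q--> E
E --q--> C
C --p--> F
F --q--> B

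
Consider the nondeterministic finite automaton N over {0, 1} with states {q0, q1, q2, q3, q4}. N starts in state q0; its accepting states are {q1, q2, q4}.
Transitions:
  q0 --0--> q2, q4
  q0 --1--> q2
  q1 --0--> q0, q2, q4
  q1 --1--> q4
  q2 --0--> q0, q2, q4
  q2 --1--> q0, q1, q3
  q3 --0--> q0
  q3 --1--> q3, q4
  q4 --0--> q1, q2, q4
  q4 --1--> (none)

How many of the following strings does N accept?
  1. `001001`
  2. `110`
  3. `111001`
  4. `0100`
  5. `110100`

5

`001001`: accepted
`110`: accepted
`111001`: accepted
`0100`: accepted
`110100`: accepted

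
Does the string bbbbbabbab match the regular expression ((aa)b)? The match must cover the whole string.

no

No split of bbbbbabbab into u·v has (aa) matching u and b matching v.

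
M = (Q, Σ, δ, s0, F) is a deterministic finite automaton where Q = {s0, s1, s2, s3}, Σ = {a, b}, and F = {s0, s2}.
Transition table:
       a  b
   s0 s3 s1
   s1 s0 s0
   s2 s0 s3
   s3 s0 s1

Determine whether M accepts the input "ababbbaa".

rejected

s0 --a--> s3
s3 --b--> s1
s1 --a--> s0
s0 --b--> s1
s1 --b--> s0
s0 --b--> s1
s1 --a--> s0
s0 --a--> s3
End in state s3, which is not an accepting state.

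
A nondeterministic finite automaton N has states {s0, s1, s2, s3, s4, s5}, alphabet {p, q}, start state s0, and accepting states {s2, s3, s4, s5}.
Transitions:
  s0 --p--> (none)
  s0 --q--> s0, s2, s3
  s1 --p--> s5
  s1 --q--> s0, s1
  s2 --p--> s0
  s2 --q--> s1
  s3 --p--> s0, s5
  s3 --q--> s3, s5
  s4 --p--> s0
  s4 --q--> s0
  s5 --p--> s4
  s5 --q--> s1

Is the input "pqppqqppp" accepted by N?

rejected

Start: {s0}
read p: {}
The reachable set is empty and stays empty for the remaining 8 symbols.
Reachable ∩ accepting = {} — empty.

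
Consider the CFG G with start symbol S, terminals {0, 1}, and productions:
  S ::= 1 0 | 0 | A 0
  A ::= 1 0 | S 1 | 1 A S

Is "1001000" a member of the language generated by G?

no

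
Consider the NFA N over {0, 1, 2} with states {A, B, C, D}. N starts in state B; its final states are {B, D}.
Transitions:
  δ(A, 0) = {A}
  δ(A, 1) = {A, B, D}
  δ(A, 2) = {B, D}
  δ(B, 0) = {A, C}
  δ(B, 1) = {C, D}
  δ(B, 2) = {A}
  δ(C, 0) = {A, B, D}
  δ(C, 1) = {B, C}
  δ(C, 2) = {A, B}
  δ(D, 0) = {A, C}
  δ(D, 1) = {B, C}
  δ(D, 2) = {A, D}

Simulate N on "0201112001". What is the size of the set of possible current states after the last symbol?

4

Start: {B}
read 0: {A, C}
read 2: {A, B, D}
read 0: {A, C}
read 1: {A, B, C, D}
read 1: {A, B, C, D}
read 1: {A, B, C, D}
read 2: {A, B, D}
read 0: {A, C}
read 0: {A, B, D}
read 1: {A, B, C, D}
Final reachable set {A, B, C, D} has 4 states.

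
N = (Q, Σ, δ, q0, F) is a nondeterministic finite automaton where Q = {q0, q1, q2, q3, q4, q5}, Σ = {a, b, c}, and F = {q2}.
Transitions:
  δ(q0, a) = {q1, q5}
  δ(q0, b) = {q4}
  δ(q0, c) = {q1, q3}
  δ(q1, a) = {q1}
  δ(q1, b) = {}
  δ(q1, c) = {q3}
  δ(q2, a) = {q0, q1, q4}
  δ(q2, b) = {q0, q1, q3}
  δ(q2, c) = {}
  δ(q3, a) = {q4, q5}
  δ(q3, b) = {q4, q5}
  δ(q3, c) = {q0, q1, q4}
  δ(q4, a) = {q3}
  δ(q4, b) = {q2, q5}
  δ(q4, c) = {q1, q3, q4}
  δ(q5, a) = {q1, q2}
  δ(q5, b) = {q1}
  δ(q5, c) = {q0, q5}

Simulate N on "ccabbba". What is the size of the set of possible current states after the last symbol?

5

Start: {q0}
read c: {q1, q3}
read c: {q0, q1, q3, q4}
read a: {q1, q3, q4, q5}
read b: {q1, q2, q4, q5}
read b: {q0, q1, q2, q3, q5}
read b: {q0, q1, q3, q4, q5}
read a: {q1, q2, q3, q4, q5}
Final reachable set {q1, q2, q3, q4, q5} has 5 states.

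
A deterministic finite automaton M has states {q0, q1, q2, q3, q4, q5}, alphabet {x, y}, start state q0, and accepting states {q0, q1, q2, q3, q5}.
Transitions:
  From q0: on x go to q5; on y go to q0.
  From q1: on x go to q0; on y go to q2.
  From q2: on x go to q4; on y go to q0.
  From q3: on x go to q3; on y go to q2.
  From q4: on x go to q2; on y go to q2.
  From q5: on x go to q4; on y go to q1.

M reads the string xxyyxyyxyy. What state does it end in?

q0

q0 --x--> q5
q5 --x--> q4
q4 --y--> q2
q2 --y--> q0
q0 --x--> q5
q5 --y--> q1
q1 --y--> q2
q2 --x--> q4
q4 --y--> q2
q2 --y--> q0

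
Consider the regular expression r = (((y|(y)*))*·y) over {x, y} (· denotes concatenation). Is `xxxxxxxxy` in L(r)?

no

No split of xxxxxxxxy into u·v has ((y|(y)*))* matching u and y matching v.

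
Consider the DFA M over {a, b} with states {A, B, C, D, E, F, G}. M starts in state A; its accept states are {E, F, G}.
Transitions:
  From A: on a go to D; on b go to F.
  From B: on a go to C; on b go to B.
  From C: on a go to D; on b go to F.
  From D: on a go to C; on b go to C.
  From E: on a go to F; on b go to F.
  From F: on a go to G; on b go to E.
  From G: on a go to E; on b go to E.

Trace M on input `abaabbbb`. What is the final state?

E

A --a--> D
D --b--> C
C --a--> D
D --a--> C
C --b--> F
F --b--> E
E --b--> F
F --b--> E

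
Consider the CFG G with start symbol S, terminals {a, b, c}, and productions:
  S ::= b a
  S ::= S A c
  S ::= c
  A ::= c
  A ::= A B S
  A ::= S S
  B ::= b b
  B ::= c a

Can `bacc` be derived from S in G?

S ⇒ SAc ⇒ baAc ⇒ bacc

yes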